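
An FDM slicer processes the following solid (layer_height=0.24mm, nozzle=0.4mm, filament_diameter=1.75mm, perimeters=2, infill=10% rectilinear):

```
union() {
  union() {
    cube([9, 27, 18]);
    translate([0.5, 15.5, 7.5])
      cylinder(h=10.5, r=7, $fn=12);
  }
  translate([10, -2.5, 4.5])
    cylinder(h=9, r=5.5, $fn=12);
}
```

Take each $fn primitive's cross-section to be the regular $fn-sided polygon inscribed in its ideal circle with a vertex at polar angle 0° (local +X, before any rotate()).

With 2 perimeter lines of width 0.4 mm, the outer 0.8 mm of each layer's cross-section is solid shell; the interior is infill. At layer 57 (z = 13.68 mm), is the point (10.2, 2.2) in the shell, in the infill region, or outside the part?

At z = 13.68 mm: the cube is present — its section is the full 9×27 rectangle; the r=7 cylinder at (0.5, 15.5) contributes a regular 12-gon of circumradius 7; Merging all regions: the regions partially overlap (shared area 80.43 mm²), so overlapping operands fuse into one piece — 1 connected region; the cylinder at (10, -2.5) does not reach this height (z outside [4.5, 13.5]); Taking the union: only the result so far is present, so the union is just that shape — 1 connected region. Overall, the cross-section is a single solid region. The nearest boundary edge runs (9.00, 27.00)→(9.00, 0.00); distance from the point to it = 1.20 mm. The point is not inside any of the regions above, so it lies outside the cross-section (1.20 mm from the nearest boundary).

outside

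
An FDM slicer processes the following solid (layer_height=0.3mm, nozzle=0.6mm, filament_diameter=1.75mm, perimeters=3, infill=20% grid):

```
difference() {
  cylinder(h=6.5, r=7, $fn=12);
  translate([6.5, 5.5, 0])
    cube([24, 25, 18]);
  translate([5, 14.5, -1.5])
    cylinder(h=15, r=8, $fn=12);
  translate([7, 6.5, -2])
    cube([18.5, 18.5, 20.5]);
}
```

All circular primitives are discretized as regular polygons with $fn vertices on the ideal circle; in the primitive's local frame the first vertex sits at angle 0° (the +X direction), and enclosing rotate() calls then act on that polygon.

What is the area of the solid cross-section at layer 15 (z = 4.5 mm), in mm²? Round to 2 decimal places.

147.00 mm²

At z = 4.5 mm: the r=7 cylinder contributes a regular 12-gon of circumradius 7 (area = (12/2)·7.000²·sin(360°/12) = 147.00 mm²); the cube at (6.5, 5.5) (footprint 24×25) is included at this height (area 600.00 mm²); the r=8 cylinder at (5, 14.5) gives a regular 12-gon of circumradius 8 (constant along its height) (area = (12/2)·8.000²·sin(360°/12) = 192.00 mm²); the cube at (7, 6.5) (footprint 18.5×18.5) is included at this height (area 342.25 mm²); Taking the first minus the rest: starting from the r=7 cylinder (147.00 mm²), the 24×25 cube at (6.5, 5.5) misses the remaining region (no effect); the r=8 cylinder at (5, 14.5) misses the remaining region (no effect); the 18.5×18.5 cube at (7, 6.5) misses the remaining region (no effect) — area = 147.00 mm². Overall, the cross-section is a single solid region. Net area = 147.00 mm².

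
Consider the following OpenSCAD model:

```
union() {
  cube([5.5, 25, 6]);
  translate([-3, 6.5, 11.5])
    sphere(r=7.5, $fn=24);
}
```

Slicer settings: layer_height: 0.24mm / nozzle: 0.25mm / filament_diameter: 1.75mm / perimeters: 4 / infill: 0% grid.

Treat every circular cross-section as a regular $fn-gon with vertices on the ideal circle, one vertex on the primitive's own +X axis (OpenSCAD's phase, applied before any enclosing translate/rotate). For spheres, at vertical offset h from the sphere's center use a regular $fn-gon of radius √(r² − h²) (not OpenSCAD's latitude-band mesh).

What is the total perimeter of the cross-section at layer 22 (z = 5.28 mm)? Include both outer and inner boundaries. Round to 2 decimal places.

At z = 5.28 mm: the cube (footprint 5.5×25) is included at this height (perimeter 61.00 mm); the r=7.5 sphere at (-3, 6.5) slices to a regular 24-gon of circumradius 4.191 (√(r²−h²) with h=6.22 from center) (perimeter = 2·24·4.191·sin(180°/24) = 26.26 mm); Merging all regions: the regions partially overlap (shared area 4.64 mm²), so the edge portions inside another operand are dropped and the merged outline is re-measured after clipping — boundary = 74.98 mm. Overall, the cross-section is a single solid region. Total boundary length (outer) = 74.98 mm.

74.98 mm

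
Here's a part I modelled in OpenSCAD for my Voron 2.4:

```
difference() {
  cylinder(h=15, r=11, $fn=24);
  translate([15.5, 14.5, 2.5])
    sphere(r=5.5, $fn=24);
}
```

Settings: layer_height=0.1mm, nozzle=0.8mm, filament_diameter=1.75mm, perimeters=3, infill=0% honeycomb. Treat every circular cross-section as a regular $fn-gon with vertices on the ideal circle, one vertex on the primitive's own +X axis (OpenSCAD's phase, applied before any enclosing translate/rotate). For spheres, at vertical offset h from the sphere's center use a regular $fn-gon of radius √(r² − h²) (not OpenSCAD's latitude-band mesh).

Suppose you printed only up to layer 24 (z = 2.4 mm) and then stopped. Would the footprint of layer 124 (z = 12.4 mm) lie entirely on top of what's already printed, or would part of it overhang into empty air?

entirely on top

Compare the two slices. At z = 2.4: the r=11 cylinder contributes a regular 24-gon of circumradius 11 (area = (24/2)·11.000²·sin(360°/24) = 375.81 mm²); the r=5.5 sphere at (15.5, 14.5) contributes a regular 24-gon of circumradius √(5.5²−0.1²) = 5.499 (area = (24/2)·5.499²·sin(360°/24) = 93.92 mm²); Subtracting the remaining from the first: starting from the r=11 cylinder (375.81 mm²), the r=5.5 sphere at (15.5, 14.5) misses the remaining region (no effect) — area = 375.81 mm². At z = 12.4: the r=11 cylinder gives a regular 24-gon of circumradius 11 (constant along its height) (area = (24/2)·11.000²·sin(360°/24) = 375.81 mm²); the sphere at (15.5, 14.5) does not reach this height (|z−center|=9.900 > r=5.5); Taking the first minus the rest: none of the subtracted shapes is present at this height, so the r=11 cylinder is unchanged — area = 375.81 mm². Checking containment: the cross-section at z = 12.4 is a subset of the cross-section at z = 2.4.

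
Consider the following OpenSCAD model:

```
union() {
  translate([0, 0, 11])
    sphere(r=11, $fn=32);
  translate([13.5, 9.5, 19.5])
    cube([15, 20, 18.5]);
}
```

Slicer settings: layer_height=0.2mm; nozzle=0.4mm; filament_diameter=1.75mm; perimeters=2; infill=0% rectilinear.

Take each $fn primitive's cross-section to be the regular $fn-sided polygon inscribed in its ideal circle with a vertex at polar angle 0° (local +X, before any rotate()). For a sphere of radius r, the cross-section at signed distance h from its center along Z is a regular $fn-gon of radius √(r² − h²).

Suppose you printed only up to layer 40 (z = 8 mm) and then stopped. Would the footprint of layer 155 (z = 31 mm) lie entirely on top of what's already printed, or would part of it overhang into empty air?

Compare the two slices. At z = 8: the sphere: section is a regular 32-gon, circumradius = √(r²−h²) = √(11²−3²) = 10.583 (area = (32/2)·10.583²·sin(360°/32) = 349.60 mm²); the cube at (13.5, 9.5) is not intersected at this z (z outside [19.5, 38]); Taking the union: only the r=11 sphere is present, so the union is just that shape — area = 349.60 mm². At z = 31: the sphere does not reach this height (|z−center|=20.000 > r=11); the cube at (13.5, 9.5) (footprint 15×20) is included at this height (area 300.00 mm²); Combining (union): only the 15×20 cube at (13.5, 9.5) is present, so the union is just that shape — area = 300.00 mm². Checking containment: at z = 31 the cross-section extends beyond the z = 8 cross-section by about 300.00 mm².

part overhangs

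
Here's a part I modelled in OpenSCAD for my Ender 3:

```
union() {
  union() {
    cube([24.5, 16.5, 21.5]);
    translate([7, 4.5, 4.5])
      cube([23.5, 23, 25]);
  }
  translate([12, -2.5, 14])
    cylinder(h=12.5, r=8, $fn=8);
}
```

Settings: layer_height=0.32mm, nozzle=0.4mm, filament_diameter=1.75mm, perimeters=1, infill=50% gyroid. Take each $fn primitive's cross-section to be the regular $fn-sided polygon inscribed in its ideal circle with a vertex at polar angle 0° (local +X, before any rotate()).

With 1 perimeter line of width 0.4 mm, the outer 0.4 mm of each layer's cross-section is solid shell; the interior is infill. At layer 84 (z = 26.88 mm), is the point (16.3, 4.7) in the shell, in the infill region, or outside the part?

At z = 26.88 mm: the cube does not reach this height (z outside [0, 21.5]); the 23.5×23 cube at (7, 4.5) contributes its full rectangle; Combining (union): only the 23.5×23 cube at (7, 4.5) is present, so the union is just that shape — 1 connected region; the cylinder at (12, -2.5) does not reach this height (z outside [14, 26.5]); Taking the union: only the result so far is present, so the union is just that shape — 1 connected region. Overall, the cross-section is a single solid region. The nearest boundary edge runs (7.00, 4.50)→(30.50, 4.50); distance from the point to it = 0.20 mm. The point is inside the cross-section, 0.20 mm from the nearest boundary — within the 0.4 mm shell band (1 × 0.4).

shell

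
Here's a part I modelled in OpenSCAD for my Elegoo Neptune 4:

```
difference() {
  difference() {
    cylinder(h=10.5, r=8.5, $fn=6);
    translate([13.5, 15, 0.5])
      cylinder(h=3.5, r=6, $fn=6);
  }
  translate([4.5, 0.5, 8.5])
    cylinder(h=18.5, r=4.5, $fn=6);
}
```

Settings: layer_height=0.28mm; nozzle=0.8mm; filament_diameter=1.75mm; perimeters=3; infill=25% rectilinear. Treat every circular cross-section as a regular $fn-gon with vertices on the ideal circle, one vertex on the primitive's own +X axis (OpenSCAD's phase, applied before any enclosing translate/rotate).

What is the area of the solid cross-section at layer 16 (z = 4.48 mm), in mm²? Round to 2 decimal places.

187.71 mm²

At z = 4.48 mm: the r=8.5 cylinder contributes a regular 6-gon of circumradius 8.5 (area = (6/2)·8.500²·sin(360°/6) = 187.71 mm²); the cylinder at (13.5, 15) does not reach this height (z outside [0.5, 4]); Subtracting the remaining from the first: none of the subtracted shapes is present at this height, so the r=8.5 cylinder is unchanged — area = 187.71 mm²; the cylinder at (4.5, 0.5) is not intersected at this z (z outside [8.5, 27]); Taking the first minus the rest: none of the subtracted shapes is present at this height, so the result so far is unchanged — area = 187.71 mm². Overall, the cross-section is a single solid region. Net area = 187.71 mm².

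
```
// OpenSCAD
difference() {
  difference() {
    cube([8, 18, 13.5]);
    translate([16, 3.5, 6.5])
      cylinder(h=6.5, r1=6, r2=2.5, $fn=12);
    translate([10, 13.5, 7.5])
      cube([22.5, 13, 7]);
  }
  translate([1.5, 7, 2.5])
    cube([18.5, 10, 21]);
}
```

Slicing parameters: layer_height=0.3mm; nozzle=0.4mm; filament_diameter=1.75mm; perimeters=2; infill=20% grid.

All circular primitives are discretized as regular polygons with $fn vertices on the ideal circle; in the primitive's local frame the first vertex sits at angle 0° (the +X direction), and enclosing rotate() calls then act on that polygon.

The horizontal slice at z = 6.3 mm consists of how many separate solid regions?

At z = 6.3 mm: the cube (footprint 8×18) is included at this height; the cone at (16, 3.5) is not intersected at this z (z outside [6.5, 13]); the cube at (10, 13.5) is not intersected at this z (z outside [7.5, 14.5]); Subtracting the remaining from the first: none of the subtracted shapes is present at this height, so the 8×18 cube is unchanged — 1 connected region; the cube at (1.5, 7) is present — its section is the full 18.5×10 rectangle; Taking the first minus the rest: starting from the result so far, the 18.5×10 cube at (1.5, 7) partially overlaps it — only the 65.00 mm² overlap (of its 185.00 mm²) is removed, clipping the outline — 1 connected region. The result has 1 disconnected region.

1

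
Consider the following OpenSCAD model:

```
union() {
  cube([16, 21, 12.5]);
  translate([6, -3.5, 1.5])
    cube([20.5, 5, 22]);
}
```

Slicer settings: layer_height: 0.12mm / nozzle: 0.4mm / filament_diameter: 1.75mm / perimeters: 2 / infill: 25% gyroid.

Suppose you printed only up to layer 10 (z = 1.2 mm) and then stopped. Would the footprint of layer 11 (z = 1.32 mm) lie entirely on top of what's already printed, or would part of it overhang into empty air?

Compare the two slices. At z = 1.2: the 16×21 cube contributes its full rectangle (area 336.00 mm²); the cube at (6, -3.5) is not intersected at this z (z outside [1.5, 23.5]); Combining (union): only the 16×21 cube is present, so the union is just that shape — area = 336.00 mm². At z = 1.32: the cube (footprint 16×21) is included at this height (area 336.00 mm²); the cube at (6, -3.5) is absent (z outside [1.5, 23.5]); Merging all regions: only the 16×21 cube is present, so the union is just that shape — area = 336.00 mm². Checking containment: the cross-section at z = 1.32 is a subset of the cross-section at z = 1.2.

entirely on top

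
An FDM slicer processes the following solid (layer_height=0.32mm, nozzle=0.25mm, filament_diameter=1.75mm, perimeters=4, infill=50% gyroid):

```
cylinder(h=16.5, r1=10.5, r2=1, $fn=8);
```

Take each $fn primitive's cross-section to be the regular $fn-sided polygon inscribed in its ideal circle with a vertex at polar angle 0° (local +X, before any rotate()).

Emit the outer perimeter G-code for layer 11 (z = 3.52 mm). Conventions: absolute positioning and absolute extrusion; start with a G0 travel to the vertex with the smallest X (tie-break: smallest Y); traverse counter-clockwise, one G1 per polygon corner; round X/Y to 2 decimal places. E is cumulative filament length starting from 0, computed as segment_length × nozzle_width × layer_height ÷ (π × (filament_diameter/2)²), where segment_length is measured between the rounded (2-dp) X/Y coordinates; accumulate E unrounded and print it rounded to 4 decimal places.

G0 X-8.47 Y0.00 Z3.52
G1 X-5.99 Y-5.99 E0.2156
G1 X0.00 Y-8.47 E0.4313
G1 X5.99 Y-5.99 E0.6469
G1 X8.47 Y0.00 E0.8625
G1 X5.99 Y5.99 E1.0781
G1 X0.00 Y8.47 E1.2938
G1 X-5.99 Y5.99 E1.5094
G1 X-8.47 Y0.00 E1.7250

At z = 3.52 mm: the cone: at t=0.213 of its height the radius interpolates to r₁+(r₂−r₁)t = 8.473, giving a regular 8-gon of that circumradius. The outline is a single polygon with 8 vertices. Extrusion per mm of travel: 0.25 × 0.32 / (π × 0.875²) = 0.033260. Accumulating E over each segment gives final E = 1.7250.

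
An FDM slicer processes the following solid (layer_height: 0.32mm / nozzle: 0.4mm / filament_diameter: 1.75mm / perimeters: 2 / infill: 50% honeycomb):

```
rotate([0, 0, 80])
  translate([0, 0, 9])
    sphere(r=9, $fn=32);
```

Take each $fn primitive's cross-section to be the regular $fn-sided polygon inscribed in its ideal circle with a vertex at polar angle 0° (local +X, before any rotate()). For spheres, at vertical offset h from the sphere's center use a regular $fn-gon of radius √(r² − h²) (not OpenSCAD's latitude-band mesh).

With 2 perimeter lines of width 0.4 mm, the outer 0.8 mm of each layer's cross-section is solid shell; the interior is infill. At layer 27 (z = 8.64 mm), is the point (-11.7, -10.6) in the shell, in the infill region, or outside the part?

outside

At z = 8.64 mm: the r=9 sphere contributes a regular 32-gon of circumradius √(9²−0.36²) = 8.993; (rotated 80° about Z; rotation is an isometry so areas/perimeters/island counts are preserved). Overall, the cross-section is a single solid region. Undo the 80° rotation: the query point maps to (-12.471, 9.682) in the un-rotated model frame. The nearest boundary edge runs (-6.36, 6.36)→(-7.48, 5.00); distance from the point to it = 6.83 mm. The point is not inside any of the regions above, so it lies outside the cross-section (6.83 mm from the nearest boundary).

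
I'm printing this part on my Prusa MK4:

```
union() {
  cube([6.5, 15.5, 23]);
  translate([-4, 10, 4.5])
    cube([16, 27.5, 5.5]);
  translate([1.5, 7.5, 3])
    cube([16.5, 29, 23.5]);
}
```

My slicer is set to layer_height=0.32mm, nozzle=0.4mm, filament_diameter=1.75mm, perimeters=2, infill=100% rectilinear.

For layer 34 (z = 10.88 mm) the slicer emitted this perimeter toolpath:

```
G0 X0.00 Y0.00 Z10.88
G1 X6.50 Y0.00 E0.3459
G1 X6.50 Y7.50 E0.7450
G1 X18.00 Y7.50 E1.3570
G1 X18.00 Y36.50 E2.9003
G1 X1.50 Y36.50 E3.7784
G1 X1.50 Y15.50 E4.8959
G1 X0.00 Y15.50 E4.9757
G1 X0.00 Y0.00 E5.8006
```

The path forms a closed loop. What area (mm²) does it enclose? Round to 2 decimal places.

Apply the shoelace formula to the sequence of (X, Y) vertices; enclosed area = 539.25 mm².

539.25 mm²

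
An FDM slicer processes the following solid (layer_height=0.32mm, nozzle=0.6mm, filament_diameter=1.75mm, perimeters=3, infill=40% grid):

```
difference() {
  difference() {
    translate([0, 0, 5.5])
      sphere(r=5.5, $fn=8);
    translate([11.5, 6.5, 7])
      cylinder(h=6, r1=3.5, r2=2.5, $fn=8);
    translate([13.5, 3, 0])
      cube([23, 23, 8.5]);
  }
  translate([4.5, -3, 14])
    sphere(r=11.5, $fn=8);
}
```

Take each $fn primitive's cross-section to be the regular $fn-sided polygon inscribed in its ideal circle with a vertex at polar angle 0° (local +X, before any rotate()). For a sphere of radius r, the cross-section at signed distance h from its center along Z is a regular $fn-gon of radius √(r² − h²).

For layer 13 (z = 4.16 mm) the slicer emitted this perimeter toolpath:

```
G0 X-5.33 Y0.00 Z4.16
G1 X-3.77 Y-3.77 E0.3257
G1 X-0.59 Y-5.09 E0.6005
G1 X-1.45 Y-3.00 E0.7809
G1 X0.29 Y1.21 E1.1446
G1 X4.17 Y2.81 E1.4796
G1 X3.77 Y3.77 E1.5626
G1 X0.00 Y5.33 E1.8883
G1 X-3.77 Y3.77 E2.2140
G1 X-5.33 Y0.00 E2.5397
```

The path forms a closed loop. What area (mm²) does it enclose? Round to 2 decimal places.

45.87 mm²

Apply the shoelace formula to the sequence of (X, Y) vertices; enclosed area = 45.87 mm².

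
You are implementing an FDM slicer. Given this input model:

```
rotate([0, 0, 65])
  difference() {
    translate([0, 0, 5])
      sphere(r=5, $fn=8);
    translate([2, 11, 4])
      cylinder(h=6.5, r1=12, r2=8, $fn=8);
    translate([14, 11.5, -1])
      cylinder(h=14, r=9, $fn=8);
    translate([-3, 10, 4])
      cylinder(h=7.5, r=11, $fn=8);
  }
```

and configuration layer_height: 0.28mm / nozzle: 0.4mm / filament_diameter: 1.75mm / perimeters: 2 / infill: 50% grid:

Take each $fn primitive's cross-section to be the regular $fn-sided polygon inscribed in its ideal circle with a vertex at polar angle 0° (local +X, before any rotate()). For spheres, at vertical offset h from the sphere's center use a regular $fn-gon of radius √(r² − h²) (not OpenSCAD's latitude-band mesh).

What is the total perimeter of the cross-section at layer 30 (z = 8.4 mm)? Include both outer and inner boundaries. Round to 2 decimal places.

18.77 mm

At z = 8.4 mm: the r=5 sphere slices to a regular 8-gon of circumradius 3.666 (√(r²−h²) with h=3.4 from center) (perimeter = 2·8·3.666·sin(180°/8) = 22.45 mm); the cone at (2, 11) (r1=12→r2=8) has section circumradius 9.292 here — a regular 8-gon (perimeter = 2·8·9.292·sin(180°/8) = 56.90 mm); the r=9 cylinder at (14, 11.5) contributes a regular 8-gon of circumradius 9 (perimeter = 2·8·9.000·sin(180°/8) = 55.11 mm); the r=11 cylinder at (-3, 10) gives a regular 8-gon of circumradius 11 (constant along its height) (perimeter = 2·8·11.000·sin(180°/8) = 67.35 mm); Taking the first minus the rest: starting from the r=5 sphere, the cone at (2, 11) partially overlaps it — only the 3.63 mm² overlap (of its 244.23 mm²) is removed, clipping the outline; the r=9 cylinder at (14, 11.5) misses the remaining region (no effect); the r=11 cylinder at (-3, 10) partially overlaps it — only the 13.83 mm² overlap (of its 342.24 mm²) is removed, clipping the outline — boundary = 18.77 mm; (rotated 65° about Z; rotation is an isometry so areas/perimeters/island counts are preserved). Overall, the cross-section is a single solid region. Total boundary length (outer) = 18.77 mm.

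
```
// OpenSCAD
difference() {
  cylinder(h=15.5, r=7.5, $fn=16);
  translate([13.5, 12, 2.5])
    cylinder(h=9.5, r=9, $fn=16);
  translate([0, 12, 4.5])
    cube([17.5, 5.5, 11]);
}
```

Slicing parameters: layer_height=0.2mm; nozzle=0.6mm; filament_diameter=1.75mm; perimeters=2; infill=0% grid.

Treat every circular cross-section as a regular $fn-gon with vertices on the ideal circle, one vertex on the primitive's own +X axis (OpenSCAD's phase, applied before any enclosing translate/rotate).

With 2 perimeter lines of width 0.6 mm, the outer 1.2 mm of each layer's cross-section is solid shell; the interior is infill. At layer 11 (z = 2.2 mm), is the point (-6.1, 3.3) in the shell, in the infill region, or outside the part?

shell

At z = 2.2 mm: the r=7.5 cylinder gives a regular 16-gon of circumradius 7.5 (constant along its height); the cylinder at (13.5, 12) is absent (z outside [2.5, 12]); the cube at (0, 12) is absent (z outside [4.5, 15.5]); Taking the first minus the rest: none of the subtracted shapes is present at this height, so the r=7.5 cylinder is unchanged — 1 connected region. Overall, the cross-section is a single solid region. The nearest boundary edge runs (-5.30, 5.30)→(-6.93, 2.87); distance from the point to it = 0.45 mm. The point is inside the cross-section, 0.45 mm from the nearest boundary — within the 1.2 mm shell band (2 × 0.6).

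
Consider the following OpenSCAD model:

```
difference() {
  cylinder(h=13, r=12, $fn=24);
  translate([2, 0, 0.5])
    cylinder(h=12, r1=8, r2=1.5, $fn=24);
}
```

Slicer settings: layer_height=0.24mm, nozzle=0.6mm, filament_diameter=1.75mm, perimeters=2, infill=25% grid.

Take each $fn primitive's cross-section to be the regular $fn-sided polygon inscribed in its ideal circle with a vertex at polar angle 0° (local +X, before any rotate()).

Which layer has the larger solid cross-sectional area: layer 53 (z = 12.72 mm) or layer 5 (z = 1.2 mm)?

layer 53 (z = 12.72 mm)

Layer 53 (z = 12.72): the r=12 cylinder gives a regular 24-gon of circumradius 12 (constant along its height) (area = (24/2)·12.000²·sin(360°/24) = 447.24 mm²); the cone at (2, 0) is absent (z outside [0.5, 12.5]); Taking the first minus the rest: none of the subtracted shapes is present at this height, so the r=12 cylinder is unchanged — area = 447.24 mm². So its area = 447.24 mm². Layer 5 (z = 1.2): the r=12 cylinder gives a regular 24-gon of circumradius 12 (constant along its height) (area = (24/2)·12.000²·sin(360°/24) = 447.24 mm²); the cone at (2, 0) (r1=8→r2=1.5) has section circumradius 7.621 here — a regular 24-gon (area = (24/2)·7.621²·sin(360°/24) = 180.38 mm²); After the difference (first − rest): starting from the r=12 cylinder (447.24 mm²), the cone at (2, 0) lies wholly inside it (removes its full 180.38 mm² and its 47.75 mm outline becomes a hole wall) — area = 266.86 mm². So its area = 266.86 mm². Layer 53 is larger (447.24 vs 266.86 mm²).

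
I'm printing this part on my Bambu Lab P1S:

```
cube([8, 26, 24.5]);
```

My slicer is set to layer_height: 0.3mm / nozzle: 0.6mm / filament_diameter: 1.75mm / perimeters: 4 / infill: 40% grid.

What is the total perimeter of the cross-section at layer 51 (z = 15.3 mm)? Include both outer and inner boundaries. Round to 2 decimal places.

At z = 15.3 mm: the cube (footprint 8×26) is included at this height (perimeter 68.00 mm). Overall, the cross-section is a single solid region. Total boundary length (outer) = 68.00 mm.

68.00 mm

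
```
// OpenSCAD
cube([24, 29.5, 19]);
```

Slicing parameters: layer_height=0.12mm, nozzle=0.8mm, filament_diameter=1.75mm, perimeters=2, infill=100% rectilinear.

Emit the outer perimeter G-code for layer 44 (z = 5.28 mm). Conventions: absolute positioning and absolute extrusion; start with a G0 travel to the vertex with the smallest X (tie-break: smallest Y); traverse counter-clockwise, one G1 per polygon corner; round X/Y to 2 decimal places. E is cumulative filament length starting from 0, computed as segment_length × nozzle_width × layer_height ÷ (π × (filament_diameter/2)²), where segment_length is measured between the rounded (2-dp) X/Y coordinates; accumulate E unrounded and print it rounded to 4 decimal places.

At z = 5.28 mm: the 24×29.5 cube contributes its full rectangle. The outline is a single polygon with 4 vertices. Extrusion per mm of travel: 0.8 × 0.12 / (π × 0.875²) = 0.039912. Accumulating E over each segment gives final E = 4.2706.

G0 X0.00 Y0.00 Z5.28
G1 X24.00 Y0.00 E0.9579
G1 X24.00 Y29.50 E2.1353
G1 X0.00 Y29.50 E3.0932
G1 X0.00 Y0.00 E4.2706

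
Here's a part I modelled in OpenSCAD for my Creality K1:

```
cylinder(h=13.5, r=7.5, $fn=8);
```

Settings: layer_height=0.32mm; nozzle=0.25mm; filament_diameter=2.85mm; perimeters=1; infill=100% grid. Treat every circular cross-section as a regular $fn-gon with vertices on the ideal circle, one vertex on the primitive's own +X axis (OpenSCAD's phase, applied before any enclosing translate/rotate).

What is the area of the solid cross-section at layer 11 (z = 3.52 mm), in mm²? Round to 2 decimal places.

At z = 3.52 mm: the cylinder: section is a regular 8-gon, circumradius r=7.5 (area = (8/2)·7.500²·sin(360°/8) = 159.10 mm²). Overall, the cross-section is a single solid region. Net area = 159.10 mm².

159.10 mm²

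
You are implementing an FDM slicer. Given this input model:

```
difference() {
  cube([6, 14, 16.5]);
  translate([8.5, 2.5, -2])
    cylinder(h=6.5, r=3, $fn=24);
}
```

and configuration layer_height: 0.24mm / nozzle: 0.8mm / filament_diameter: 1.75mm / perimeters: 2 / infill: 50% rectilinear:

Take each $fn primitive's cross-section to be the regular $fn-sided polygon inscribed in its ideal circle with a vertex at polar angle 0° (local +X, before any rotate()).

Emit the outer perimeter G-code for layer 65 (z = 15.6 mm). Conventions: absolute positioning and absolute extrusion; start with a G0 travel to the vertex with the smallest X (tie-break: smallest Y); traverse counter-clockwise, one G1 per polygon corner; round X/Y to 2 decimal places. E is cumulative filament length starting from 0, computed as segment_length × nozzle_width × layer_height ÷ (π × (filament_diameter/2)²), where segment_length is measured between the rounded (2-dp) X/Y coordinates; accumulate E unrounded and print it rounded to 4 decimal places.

At z = 15.6 mm: the 6×14 cube contributes its full rectangle; the cylinder at (8.5, 2.5) is absent (z outside [-2, 4.5]); After the difference (first − rest): none of the subtracted shapes is present at this height, so the 6×14 cube is unchanged — 1 connected region. The outline is a single polygon with 4 vertices. Extrusion per mm of travel: 0.8 × 0.24 / (π × 0.875²) = 0.079824. Accumulating E over each segment gives final E = 3.1930.

G0 X0.00 Y0.00 Z15.60
G1 X6.00 Y0.00 E0.4789
G1 X6.00 Y14.00 E1.5965
G1 X0.00 Y14.00 E2.0754
G1 X0.00 Y0.00 E3.1930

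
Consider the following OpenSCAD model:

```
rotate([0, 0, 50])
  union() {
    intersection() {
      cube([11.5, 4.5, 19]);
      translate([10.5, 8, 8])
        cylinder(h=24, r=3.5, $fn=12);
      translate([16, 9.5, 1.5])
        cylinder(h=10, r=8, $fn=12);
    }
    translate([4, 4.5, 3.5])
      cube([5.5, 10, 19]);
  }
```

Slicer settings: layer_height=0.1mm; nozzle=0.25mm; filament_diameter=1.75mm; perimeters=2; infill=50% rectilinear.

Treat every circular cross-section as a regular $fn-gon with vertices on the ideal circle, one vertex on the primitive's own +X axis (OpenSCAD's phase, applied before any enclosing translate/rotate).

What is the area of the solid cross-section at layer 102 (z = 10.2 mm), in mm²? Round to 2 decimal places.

At z = 10.2 mm: the 11.5×4.5 cube contributes its full rectangle (area 51.75 mm²); the cylinder at (10.5, 8): section is a regular 12-gon, circumradius r=3.5 (area = (12/2)·3.500²·sin(360°/12) = 36.75 mm²); the cylinder at (16, 9.5): section is a regular 12-gon, circumradius r=8 (area = (12/2)·8.000²·sin(360°/12) = 192.00 mm²); Taking the intersection: the r=3.5 cylinder at (10.5, 8) does not overlap the 11.5×4.5 cube (empty); the r=8 cylinder at (16, 9.5) does not overlap the running intersection (empty) — nothing remains; the cube at (4, 4.5) is present — its section is the full 5.5×10 rectangle (area 55.00 mm²); Combining (union): only the 5.5×10 cube at (4, 4.5) is present, so the union is just that shape — area = 55.00 mm²; (whole slice rotated 50° about Z — lengths, areas and connectivity unchanged). Overall, the cross-section is a single solid region. Net area = 55.00 mm².

55.00 mm²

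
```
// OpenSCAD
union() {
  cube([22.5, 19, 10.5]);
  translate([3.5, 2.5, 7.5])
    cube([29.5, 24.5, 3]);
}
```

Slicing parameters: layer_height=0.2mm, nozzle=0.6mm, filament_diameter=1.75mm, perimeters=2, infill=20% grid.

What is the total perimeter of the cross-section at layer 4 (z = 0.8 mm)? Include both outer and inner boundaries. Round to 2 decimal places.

83.00 mm

At z = 0.8 mm: the cube is present — its section is the full 22.5×19 rectangle (perimeter 83.00 mm); the cube at (3.5, 2.5) is not intersected at this z (z outside [7.5, 10.5]); Merging all regions: only the 22.5×19 cube is present, so the union is just that shape — boundary = 83.00 mm. Overall, the cross-section is a single solid region. Total boundary length (outer) = 83.00 mm.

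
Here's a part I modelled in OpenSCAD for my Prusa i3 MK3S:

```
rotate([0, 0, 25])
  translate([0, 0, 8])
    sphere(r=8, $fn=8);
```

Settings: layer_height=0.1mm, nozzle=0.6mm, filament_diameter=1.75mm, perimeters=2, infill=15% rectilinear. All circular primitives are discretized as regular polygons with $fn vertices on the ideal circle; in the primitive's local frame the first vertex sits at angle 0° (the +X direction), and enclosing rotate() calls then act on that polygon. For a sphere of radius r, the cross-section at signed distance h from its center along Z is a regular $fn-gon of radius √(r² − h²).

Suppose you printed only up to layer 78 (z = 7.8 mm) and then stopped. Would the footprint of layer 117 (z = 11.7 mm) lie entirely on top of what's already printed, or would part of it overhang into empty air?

entirely on top

Compare the two slices. At z = 7.8: the r=8 sphere contributes a regular 8-gon of circumradius √(8²−0.2²) = 7.997 (area = (8/2)·7.997²·sin(360°/8) = 180.91 mm²); (whole slice rotated 25° about Z — lengths, areas and connectivity unchanged). At z = 11.7: the r=8 sphere contributes a regular 8-gon of circumradius √(8²−3.7²) = 7.093 (area = (8/2)·7.093²·sin(360°/8) = 142.30 mm²); (whole slice rotated 25° about Z — lengths, areas and connectivity unchanged). Checking containment: the cross-section at z = 11.7 is a subset of the cross-section at z = 7.8.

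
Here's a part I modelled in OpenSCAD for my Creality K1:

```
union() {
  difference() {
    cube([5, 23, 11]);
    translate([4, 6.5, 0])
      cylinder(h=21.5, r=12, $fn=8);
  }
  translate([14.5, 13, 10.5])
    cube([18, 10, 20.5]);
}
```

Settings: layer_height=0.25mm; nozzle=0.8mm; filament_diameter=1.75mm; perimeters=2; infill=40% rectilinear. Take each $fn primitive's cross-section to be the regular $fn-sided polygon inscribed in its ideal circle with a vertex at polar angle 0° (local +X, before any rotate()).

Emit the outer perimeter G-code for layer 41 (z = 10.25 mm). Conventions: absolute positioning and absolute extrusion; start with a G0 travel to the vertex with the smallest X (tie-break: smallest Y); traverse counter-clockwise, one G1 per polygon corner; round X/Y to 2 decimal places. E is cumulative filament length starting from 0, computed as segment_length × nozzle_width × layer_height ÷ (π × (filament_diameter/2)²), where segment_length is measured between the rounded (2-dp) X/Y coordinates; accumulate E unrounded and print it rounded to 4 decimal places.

G0 X0.00 Y16.84 Z10.25
G1 X4.00 Y18.50 E0.3601
G1 X5.00 Y18.09 E0.4500
G1 X5.00 Y23.00 E0.8582
G1 X0.00 Y23.00 E1.2740
G1 X0.00 Y16.84 E1.7862

At z = 10.25 mm: the cube is present — its section is the full 5×23 rectangle; the r=12 cylinder at (4, 6.5) contributes a regular 8-gon of circumradius 12; Subtracting the remaining from the first: starting from the 5×23 cube, the r=12 cylinder at (4, 6.5) partially overlaps it — only the 88.98 mm² overlap (of its 407.29 mm²) is removed, clipping the outline — 1 connected region; the cube at (14.5, 13) is absent (z outside [10.5, 31]); Taking the union: only the result so far is present, so the union is just that shape — 1 connected region. The outline is a single polygon with 5 vertices. Extrusion per mm of travel: 0.8 × 0.25 / (π × 0.875²) = 0.083150. Accumulating E over each segment gives final E = 1.7862.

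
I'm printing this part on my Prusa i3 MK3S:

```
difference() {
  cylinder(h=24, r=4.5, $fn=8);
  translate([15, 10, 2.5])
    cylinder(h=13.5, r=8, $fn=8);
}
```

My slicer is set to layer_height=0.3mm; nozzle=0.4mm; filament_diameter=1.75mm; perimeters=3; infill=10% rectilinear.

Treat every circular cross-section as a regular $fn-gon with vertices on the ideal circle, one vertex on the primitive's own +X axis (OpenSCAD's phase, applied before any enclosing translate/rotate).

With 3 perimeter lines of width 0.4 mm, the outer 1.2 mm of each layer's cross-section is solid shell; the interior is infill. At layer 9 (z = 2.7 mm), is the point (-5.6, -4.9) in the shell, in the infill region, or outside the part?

outside

At z = 2.7 mm: the r=4.5 cylinder contributes a regular 8-gon of circumradius 4.5; the r=8 cylinder at (15, 10) contributes a regular 8-gon of circumradius 8; After the difference (first − rest): starting from the r=4.5 cylinder, the r=8 cylinder at (15, 10) misses the remaining region (no effect) — 1 connected region. Overall, the cross-section is a single solid region. The nearest boundary edge runs (-0.00, -4.50)→(-3.18, -3.18); distance from the point to it = 2.97 mm. The point is not inside any of the regions above, so it lies outside the cross-section (2.97 mm from the nearest boundary).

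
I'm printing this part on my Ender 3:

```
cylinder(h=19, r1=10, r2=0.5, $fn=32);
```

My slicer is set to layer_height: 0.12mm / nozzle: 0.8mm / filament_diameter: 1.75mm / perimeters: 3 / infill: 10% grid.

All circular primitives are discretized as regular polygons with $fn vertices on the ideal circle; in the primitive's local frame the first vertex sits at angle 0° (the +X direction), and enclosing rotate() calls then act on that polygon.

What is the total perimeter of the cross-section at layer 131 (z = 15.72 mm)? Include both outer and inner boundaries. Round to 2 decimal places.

At z = 15.72 mm: the cone (r1=10→r2=0.5) has section circumradius 2.140 here — a regular 32-gon (perimeter = 2·32·2.140·sin(180°/32) = 13.42 mm). Overall, the cross-section is a single solid region. Total boundary length (outer) = 13.42 mm.

13.42 mm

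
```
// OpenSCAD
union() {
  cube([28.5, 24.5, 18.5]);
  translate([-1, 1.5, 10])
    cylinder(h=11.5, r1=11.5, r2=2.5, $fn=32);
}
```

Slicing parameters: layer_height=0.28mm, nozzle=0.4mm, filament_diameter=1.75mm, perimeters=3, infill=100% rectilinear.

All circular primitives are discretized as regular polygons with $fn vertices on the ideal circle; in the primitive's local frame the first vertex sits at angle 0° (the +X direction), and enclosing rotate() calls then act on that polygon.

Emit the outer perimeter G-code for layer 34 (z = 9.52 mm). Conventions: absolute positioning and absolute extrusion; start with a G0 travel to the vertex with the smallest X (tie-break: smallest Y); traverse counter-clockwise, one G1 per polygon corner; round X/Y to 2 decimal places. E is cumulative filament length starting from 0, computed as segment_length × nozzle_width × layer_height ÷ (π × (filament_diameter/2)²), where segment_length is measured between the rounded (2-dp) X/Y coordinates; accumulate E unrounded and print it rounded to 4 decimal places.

G0 X0.00 Y0.00 Z9.52
G1 X28.50 Y0.00 E1.3271
G1 X28.50 Y24.50 E2.4679
G1 X0.00 Y24.50 E3.7950
G1 X0.00 Y0.00 E4.9358

At z = 9.52 mm: the cube (footprint 28.5×24.5) is included at this height; the cone at (-1, 1.5) does not reach this height (z outside [10, 21.5]); Taking the union: only the 28.5×24.5 cube is present, so the union is just that shape — 1 connected region. The outline is a single polygon with 4 vertices. Extrusion per mm of travel: 0.4 × 0.28 / (π × 0.875²) = 0.046564. Accumulating E over each segment gives final E = 4.9358.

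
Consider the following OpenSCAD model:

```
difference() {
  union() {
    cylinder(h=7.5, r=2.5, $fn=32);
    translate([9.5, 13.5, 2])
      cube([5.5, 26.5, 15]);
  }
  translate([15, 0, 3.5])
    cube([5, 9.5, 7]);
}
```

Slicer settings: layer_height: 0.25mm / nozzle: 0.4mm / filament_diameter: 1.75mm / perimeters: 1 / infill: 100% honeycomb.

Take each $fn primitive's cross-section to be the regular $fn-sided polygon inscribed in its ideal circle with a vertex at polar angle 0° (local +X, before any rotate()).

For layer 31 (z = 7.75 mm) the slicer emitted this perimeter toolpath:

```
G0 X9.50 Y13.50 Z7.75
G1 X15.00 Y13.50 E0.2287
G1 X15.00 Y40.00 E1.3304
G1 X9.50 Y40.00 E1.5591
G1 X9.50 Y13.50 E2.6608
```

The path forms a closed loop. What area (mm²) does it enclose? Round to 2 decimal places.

Apply the shoelace formula to the sequence of (X, Y) vertices; enclosed area = 145.75 mm².

145.75 mm²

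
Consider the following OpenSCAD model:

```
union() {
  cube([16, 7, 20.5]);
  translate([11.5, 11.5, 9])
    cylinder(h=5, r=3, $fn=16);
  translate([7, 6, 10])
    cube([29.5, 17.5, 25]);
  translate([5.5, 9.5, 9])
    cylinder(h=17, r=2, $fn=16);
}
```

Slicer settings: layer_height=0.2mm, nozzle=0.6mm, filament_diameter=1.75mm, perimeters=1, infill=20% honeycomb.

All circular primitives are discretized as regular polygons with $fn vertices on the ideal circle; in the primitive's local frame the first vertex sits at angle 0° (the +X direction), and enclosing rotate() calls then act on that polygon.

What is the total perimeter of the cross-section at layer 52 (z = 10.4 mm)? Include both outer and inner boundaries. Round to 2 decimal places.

At z = 10.4 mm: the cube is present — its section is the full 16×7 rectangle (perimeter 46.00 mm); the cylinder at (11.5, 11.5): section is a regular 16-gon, circumradius r=3 (perimeter = 2·16·3.000·sin(180°/16) = 18.73 mm); the cube at (7, 6) is present — its section is the full 29.5×17.5 rectangle (perimeter 94.00 mm); the r=2 cylinder at (5.5, 9.5) gives a regular 16-gon of circumradius 2 (constant along its height) (perimeter = 2·16·2.000·sin(180°/16) = 12.49 mm); Taking the union: the regions partially overlap (shared area 37.38 mm²), so the edge portions inside another operand are dropped and the merged outline is re-measured after clipping — boundary = 127.10 mm. Overall, the cross-section is a single solid region. Total boundary length (outer) = 127.10 mm.

127.10 mm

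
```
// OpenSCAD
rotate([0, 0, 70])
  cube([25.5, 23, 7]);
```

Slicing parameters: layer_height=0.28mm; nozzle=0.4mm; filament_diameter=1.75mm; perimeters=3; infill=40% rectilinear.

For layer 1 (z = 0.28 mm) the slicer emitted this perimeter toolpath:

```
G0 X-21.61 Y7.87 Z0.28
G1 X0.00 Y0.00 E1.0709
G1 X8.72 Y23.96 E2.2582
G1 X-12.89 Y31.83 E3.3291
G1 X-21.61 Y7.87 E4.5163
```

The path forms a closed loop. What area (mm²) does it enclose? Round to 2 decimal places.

Apply the shoelace formula to the sequence of (X, Y) vertices; enclosed area = 586.40 mm².

586.40 mm²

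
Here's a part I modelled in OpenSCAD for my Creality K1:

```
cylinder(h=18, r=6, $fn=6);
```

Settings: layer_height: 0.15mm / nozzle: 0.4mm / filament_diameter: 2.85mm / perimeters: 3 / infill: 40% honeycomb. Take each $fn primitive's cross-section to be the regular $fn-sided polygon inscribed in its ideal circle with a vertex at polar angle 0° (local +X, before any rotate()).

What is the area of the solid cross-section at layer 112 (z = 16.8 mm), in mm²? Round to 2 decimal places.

At z = 16.8 mm: the cylinder: section is a regular 6-gon, circumradius r=6 (area = (6/2)·6.000²·sin(360°/6) = 93.53 mm²). Overall, the cross-section is a single solid region. Net area = 93.53 mm².

93.53 mm²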